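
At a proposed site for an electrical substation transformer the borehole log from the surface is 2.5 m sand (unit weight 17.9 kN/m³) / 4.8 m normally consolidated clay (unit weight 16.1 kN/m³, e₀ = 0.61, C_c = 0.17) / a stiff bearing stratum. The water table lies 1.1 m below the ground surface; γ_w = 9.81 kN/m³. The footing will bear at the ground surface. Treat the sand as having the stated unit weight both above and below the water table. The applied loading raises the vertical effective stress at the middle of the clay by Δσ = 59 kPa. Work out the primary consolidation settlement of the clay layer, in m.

S_c ≈ 0.181 m

Mid-depth of clay below the ground surface: z = 2.5 + 4.8/2 = 4.9 m.
Total vertical stress at mid-clay: σ_v = 17.9×2.5 + 16.1×2.4 = 83.39 kPa.
Pore pressure: u = 9.81×(4.9 − 1.1) = 37.278 kPa.
Initial effective stress: σ'_0 = σ_v − u = 83.39 − 37.278 = 46.112 kPa.
Final effective stress: σ'_f = σ'_0 + Δσ = 46.112 + 59 = 105.11 kPa.
Normally consolidated clay, so the full stress increment lies on the virgin compression line:
S_c = C_c·H/(1+e₀)·log₁₀(σ'_f/σ'_0) = 0.17×4.8/(1+0.61)×log₁₀(105.11/46.112)
    = 0.50683 × 0.35783 = 0.1814 m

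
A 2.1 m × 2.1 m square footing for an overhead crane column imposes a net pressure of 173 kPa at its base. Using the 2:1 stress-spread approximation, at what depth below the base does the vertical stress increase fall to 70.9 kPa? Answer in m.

z ≈ 1.18 m

2:1 spreading — at depth z the loaded area has grown by z in each plan dimension:
qB²/(B+z)² = Δσ_z ⇒ z = B(√(q/Δσ_z) − 1) = 2.1×(√(173/70.9) − 1) = 1.18 m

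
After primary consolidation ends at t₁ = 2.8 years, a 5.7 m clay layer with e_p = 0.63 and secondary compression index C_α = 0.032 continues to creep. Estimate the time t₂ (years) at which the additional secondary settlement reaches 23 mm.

t₂ ≈ 4.49 years

S_s = C_α·H/(1+e_p)·log₁₀(t₂/t₁) ⇒ log₁₀(t₂/t₁) = S_s·(1+e_p)/(C_α·H).
log₁₀(t₂/t₁) = 0.023 × (1+0.63) / (0.032×5.7) = 0.2055
t₂ = t₁ × 10^0.2055 = 2.8 × 1.605 = 4.495 years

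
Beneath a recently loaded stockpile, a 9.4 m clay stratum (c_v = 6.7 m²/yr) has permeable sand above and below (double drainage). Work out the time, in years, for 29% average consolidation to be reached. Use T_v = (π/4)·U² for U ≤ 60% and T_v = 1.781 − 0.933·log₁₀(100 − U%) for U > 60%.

t ≈ 0.218 years

Drainage path length: H_d = H/2 = 4.7 m (double drainage).
U ≤ 60%: T_v = (π/4)·U² = (π/4)×0.29² = 0.066052.
t = T_v·H_d²/c_v = 0.066052×4.7²/6.7 = 0.2178 years.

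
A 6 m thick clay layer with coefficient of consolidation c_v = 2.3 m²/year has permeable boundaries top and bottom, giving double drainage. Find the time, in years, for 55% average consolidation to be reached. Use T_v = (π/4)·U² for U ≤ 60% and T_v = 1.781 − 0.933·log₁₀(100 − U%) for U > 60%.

t ≈ 0.93 years

Drainage path length: H_d = H/2 = 3 m (double drainage).
U ≤ 60%: T_v = (π/4)·U² = (π/4)×0.55² = 0.23758.
t = T_v·H_d²/c_v = 0.23758×3²/2.3 = 0.9297 years.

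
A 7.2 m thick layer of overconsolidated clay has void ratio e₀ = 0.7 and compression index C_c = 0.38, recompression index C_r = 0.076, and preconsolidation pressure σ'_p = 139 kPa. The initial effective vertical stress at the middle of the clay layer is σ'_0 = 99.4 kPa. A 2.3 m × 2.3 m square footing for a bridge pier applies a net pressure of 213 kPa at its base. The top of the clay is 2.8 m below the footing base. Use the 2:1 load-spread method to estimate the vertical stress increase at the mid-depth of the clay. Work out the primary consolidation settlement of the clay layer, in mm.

Mid-depth of clay below the footing base: z = 2.8 + 7.2/2 = 6.4 m.
Stress increase at mid-clay by the 2:1 spreading method:
Δσ = qBL/((B+z)(L+z)) = 213×2.3×2.3/((2.3+6.4)(2.3+6.4)) = 14.887 kPa
Final effective stress: σ'_f = 99.4 + 14.887 = 114.29 kPa.
σ'_f = 114.29 ≤ σ'_p = 139 kPa, so the clay remains overconsolidated and only the recompression index applies:
S_c = C_r·H/(1+e₀)·log₁₀(σ'_f/σ'_0) = 0.076×7.2/1.7×log₁₀(114.29/99.4)
    = 0.32188 × 0.060622 = 0.01951 m

S_c ≈ 19.5 mm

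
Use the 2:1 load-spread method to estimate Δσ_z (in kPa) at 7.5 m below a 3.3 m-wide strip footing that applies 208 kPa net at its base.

Δσ_z ≈ 63.6 kPa

By the 2:1 method the load spreads at 1 horizontal : 2 vertical, so at depth z the loaded area has grown by z in each plan dimension:
Δσ = qB/(B+z) = 208×3.3/(3.3+7.5) = 63.556 kPa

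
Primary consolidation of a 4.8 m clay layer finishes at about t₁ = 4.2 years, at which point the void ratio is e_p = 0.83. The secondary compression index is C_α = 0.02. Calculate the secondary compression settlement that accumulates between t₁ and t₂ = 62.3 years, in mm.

S_s ≈ 61.4 mm

Secondary compression: S_s = C_α·H/(1+e_p)·log₁₀(t₂/t₁)
S_s = 0.02×4.8/(1+0.83)×log₁₀(62.3/4.2)
    = 0.05246 × 1.171 = 0.06144 m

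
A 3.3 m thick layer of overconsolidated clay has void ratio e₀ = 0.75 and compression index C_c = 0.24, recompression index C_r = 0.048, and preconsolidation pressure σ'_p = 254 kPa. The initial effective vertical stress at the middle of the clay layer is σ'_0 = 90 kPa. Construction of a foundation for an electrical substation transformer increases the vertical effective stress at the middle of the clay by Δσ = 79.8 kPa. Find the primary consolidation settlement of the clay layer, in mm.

Final effective stress: σ'_f = 90 + 79.8 = 169.8 kPa.
σ'_f = 169.8 ≤ σ'_p = 254 kPa, so the clay remains overconsolidated and only the recompression index applies:
S_c = C_r·H/(1+e₀)·log₁₀(σ'_f/σ'_0) = 0.048×3.3/1.75×log₁₀(169.8/90)
    = 0.090514 × 0.2757 = 0.02495 m

S_c ≈ 25 mm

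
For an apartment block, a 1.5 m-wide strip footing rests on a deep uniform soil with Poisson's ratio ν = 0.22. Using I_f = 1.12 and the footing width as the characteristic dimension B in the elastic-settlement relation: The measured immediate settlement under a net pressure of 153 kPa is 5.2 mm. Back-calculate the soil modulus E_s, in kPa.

E_s ≈ 47000 kPa

S_e = q·B·(1−ν²)/E_s · I_f  ⇒  E_s = q·B·(1−ν²)·I_f / S_e.
E_s = 153 × 1.5 × 0.9516 × 1.12 / 0.0052 = 47040 kPa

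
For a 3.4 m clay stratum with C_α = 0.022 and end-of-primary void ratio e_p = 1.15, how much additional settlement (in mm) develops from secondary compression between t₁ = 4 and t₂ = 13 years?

Secondary compression: S_s = C_α·H/(1+e_p)·log₁₀(t₂/t₁)
S_s = 0.022×3.4/(1+1.15)×log₁₀(13/4)
    = 0.03479 × 0.5119 = 0.01781 m

S_s ≈ 17.8 mm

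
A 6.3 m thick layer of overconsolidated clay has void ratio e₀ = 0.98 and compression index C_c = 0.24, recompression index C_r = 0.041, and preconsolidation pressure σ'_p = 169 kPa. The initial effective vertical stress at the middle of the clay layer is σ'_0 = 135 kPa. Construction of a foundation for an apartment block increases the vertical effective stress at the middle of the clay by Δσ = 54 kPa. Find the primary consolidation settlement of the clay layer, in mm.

Final effective stress: σ'_f = 135 + 54 = 189 kPa.
σ'_f = 189 > σ'_p = 169 kPa, so the stress path crosses the preconsolidation pressure — recompression up to σ'_p, then virgin compression beyond:
S_c = H/(1+e₀)·[C_r·log₁₀(σ'_p/σ'_0) + C_c·log₁₀(σ'_f/σ'_p)]
    = 6.3/1.98 × [0.041×log₁₀(169/135) + 0.24×log₁₀(189/169)]
    = 3.1818 × [0.0039997 + 0.011658] = 0.04982 m

S_c ≈ 49.8 mm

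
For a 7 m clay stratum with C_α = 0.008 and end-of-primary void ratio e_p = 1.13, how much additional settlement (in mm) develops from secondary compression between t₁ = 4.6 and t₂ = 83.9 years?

Secondary compression: S_s = C_α·H/(1+e_p)·log₁₀(t₂/t₁)
S_s = 0.008×7/(1+1.13)×log₁₀(83.9/4.6)
    = 0.02629 × 1.261 = 0.03315 m

S_s ≈ 33.2 mm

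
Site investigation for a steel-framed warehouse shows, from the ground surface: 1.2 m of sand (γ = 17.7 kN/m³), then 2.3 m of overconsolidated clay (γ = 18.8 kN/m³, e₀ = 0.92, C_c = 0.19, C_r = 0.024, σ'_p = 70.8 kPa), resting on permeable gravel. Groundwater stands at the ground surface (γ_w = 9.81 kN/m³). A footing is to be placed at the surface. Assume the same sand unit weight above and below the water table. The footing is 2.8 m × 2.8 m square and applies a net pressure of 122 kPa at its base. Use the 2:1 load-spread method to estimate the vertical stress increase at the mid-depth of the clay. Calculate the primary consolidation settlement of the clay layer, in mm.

Mid-depth of clay below the ground surface: z = 1.2 + 2.3/2 = 2.35 m.
Total vertical stress at mid-clay: σ_v = 17.7×1.2 + 18.8×1.15 = 42.86 kPa.
Pore pressure: u = 9.81×(2.35 − 0) = 23.054 kPa.
Initial effective stress: σ'_0 = σ_v − u = 42.86 − 23.054 = 19.806 kPa.
Stress increase at mid-clay by the 2:1 spreading method:
Δσ = qBL/((B+z)(L+z)) = 122×2.8×2.8/((2.8+2.35)(2.8+2.35)) = 36.063 kPa
Final effective stress: σ'_f = 19.806 + 36.063 = 55.869 kPa.
σ'_f = 55.869 ≤ σ'_p = 70.8 kPa, so the clay remains overconsolidated and only the recompression index applies:
S_c = C_r·H/(1+e₀)·log₁₀(σ'_f/σ'_0) = 0.024×2.3/1.92×log₁₀(55.869/19.806)
    = 0.02875 × 0.45037 = 0.01295 m

S_c ≈ 12.9 mm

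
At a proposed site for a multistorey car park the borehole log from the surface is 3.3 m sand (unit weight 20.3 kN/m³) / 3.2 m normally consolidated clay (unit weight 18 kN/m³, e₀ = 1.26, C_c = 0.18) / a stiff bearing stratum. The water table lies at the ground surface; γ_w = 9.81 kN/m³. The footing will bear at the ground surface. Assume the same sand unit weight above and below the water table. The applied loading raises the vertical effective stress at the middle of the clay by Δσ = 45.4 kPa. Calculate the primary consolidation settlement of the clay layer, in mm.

S_c ≈ 74 mm

Mid-depth of clay below the ground surface: z = 3.3 + 3.2/2 = 4.9 m.
Total vertical stress at mid-clay: σ_v = 20.3×3.3 + 18×1.6 = 95.79 kPa.
Pore pressure: u = 9.81×(4.9 − 0) = 48.069 kPa.
Initial effective stress: σ'_0 = σ_v − u = 95.79 − 48.069 = 47.721 kPa.
Final effective stress: σ'_f = σ'_0 + Δσ = 47.721 + 45.4 = 93.121 kPa.
Normally consolidated clay, so the full stress increment lies on the virgin compression line:
S_c = C_c·H/(1+e₀)·log₁₀(σ'_f/σ'_0) = 0.18×3.2/(1+1.26)×log₁₀(93.121/47.721)
    = 0.25487 × 0.29034 = 0.074 m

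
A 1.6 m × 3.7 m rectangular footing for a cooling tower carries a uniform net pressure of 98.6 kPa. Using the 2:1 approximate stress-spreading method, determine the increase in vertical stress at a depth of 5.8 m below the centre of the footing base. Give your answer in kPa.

Δσ_z ≈ 8.3 kPa

By the 2:1 method the load spreads at 1 horizontal : 2 vertical, so at depth z the loaded area has grown by z in each plan dimension:
Δσ = qBL/((B+z)(L+z)) = 98.6×1.6×3.7/((1.6+5.8)(3.7+5.8)) = 8.3032 kPa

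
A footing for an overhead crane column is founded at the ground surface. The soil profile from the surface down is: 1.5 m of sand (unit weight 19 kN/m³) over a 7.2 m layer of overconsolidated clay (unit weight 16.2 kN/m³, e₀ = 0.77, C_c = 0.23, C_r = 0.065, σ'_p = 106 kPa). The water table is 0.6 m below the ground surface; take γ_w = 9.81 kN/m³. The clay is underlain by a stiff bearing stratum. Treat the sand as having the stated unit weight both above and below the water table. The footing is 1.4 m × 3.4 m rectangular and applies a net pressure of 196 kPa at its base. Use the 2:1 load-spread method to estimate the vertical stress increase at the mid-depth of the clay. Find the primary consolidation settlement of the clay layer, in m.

S_c ≈ 0.0383 m

Mid-depth of clay below the ground surface: z = 1.5 + 7.2/2 = 5.1 m.
Total vertical stress at mid-clay: σ_v = 19×1.5 + 16.2×3.6 = 86.82 kPa.
Pore pressure: u = 9.81×(5.1 − 0.6) = 44.145 kPa.
Initial effective stress: σ'_0 = σ_v − u = 86.82 − 44.145 = 42.675 kPa.
Stress increase at mid-clay by the 2:1 spreading method:
Δσ = qBL/((B+z)(L+z)) = 196×1.4×3.4/((1.4+5.1)(3.4+5.1)) = 16.886 kPa
Final effective stress: σ'_f = 42.675 + 16.886 = 59.561 kPa.
σ'_f = 59.561 ≤ σ'_p = 106 kPa, so the clay remains overconsolidated and only the recompression index applies:
S_c = C_r·H/(1+e₀)·log₁₀(σ'_f/σ'_0) = 0.065×7.2/1.77×log₁₀(59.561/42.675)
    = 0.26441 × 0.14479 = 0.03828 m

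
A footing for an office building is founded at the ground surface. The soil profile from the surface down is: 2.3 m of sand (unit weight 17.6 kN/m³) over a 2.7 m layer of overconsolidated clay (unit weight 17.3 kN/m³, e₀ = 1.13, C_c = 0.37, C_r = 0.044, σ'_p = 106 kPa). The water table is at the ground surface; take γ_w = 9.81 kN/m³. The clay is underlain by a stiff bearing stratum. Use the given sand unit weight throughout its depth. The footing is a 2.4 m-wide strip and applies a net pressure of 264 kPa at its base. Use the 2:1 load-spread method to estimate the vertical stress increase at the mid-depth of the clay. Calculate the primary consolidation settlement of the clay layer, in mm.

S_c ≈ 78.1 mm

Mid-depth of clay below the ground surface: z = 2.3 + 2.7/2 = 3.65 m.
Total vertical stress at mid-clay: σ_v = 17.6×2.3 + 17.3×1.35 = 63.835 kPa.
Pore pressure: u = 9.81×(3.65 − 0) = 35.806 kPa.
Initial effective stress: σ'_0 = σ_v − u = 63.835 − 35.806 = 28.029 kPa.
Stress increase at mid-clay by the 2:1 spreading method:
Δσ = qB/(B+z) = 264×2.4/(2.4+3.65) = 104.73 kPa
Final effective stress: σ'_f = 28.029 + 104.73 = 132.76 kPa.
σ'_f = 132.76 > σ'_p = 106 kPa, so the stress path crosses the preconsolidation pressure — recompression up to σ'_p, then virgin compression beyond:
S_c = H/(1+e₀)·[C_r·log₁₀(σ'_p/σ'_0) + C_c·log₁₀(σ'_f/σ'_p)]
    = 2.7/2.13 × [0.044×log₁₀(106/28.029) + 0.37×log₁₀(132.76/106)]
    = 1.2676 × [0.025419 + 0.036172] = 0.07807 m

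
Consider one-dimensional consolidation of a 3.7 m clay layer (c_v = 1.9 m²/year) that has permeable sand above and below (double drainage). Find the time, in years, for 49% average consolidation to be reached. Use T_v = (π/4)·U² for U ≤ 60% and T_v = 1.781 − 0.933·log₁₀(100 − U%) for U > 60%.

t ≈ 0.34 years

Drainage path length: H_d = H/2 = 1.85 m (double drainage).
U ≤ 60%: T_v = (π/4)·U² = (π/4)×0.49² = 0.18857.
t = T_v·H_d²/c_v = 0.18857×1.85²/1.9 = 0.3397 years.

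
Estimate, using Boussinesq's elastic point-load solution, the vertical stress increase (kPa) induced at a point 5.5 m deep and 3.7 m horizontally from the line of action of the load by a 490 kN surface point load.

Boussinesq vertical stress below a point load on an elastic half-space:
Δσ_z = 3P/(2πz²) · [1 + (r/z)²]^(−5/2)
r/z = 3.7/5.5 = 0.67273; [1+(r/z)²]^(−5/2) = 0.39325.
Δσ_z = 3×490/(2π×5.5²) × 0.39325 = 7.7341 × 0.39325 = 3.041 kPa

Δσ_z ≈ 3.04 kPa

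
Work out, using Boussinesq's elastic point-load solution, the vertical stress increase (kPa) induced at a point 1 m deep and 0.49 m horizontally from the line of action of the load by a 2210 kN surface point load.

Boussinesq vertical stress below a point load on an elastic half-space:
Δσ_z = 3P/(2πz²) · [1 + (r/z)²]^(−5/2)
r/z = 0.49/1 = 0.49; [1+(r/z)²]^(−5/2) = 0.58393.
Δσ_z = 3×2210/(2π×1²) × 0.58393 = 1055.2 × 0.58393 = 616.2 kPa

Δσ_z ≈ 616 kPa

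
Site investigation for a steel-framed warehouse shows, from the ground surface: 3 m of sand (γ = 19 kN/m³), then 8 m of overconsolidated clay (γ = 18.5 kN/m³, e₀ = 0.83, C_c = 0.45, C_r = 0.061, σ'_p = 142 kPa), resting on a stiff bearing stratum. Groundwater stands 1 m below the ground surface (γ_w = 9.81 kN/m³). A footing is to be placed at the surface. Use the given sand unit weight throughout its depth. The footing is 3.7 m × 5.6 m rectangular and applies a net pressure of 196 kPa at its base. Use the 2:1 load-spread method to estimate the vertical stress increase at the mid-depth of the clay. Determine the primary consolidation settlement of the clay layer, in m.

S_c ≈ 0.0404 m

Mid-depth of clay below the ground surface: z = 3 + 8/2 = 7 m.
Total vertical stress at mid-clay: σ_v = 19×3 + 18.5×4 = 131 kPa.
Pore pressure: u = 9.81×(7 − 1) = 58.86 kPa.
Initial effective stress: σ'_0 = σ_v − u = 131 − 58.86 = 72.14 kPa.
Stress increase at mid-clay by the 2:1 spreading method:
Δσ = qBL/((B+z)(L+z)) = 196×3.7×5.6/((3.7+7)(5.6+7)) = 30.123 kPa
Final effective stress: σ'_f = 72.14 + 30.123 = 102.26 kPa.
σ'_f = 102.26 ≤ σ'_p = 142 kPa, so the clay remains overconsolidated and only the recompression index applies:
S_c = C_r·H/(1+e₀)·log₁₀(σ'_f/σ'_0) = 0.061×8/1.83×log₁₀(102.26/72.14)
    = 0.26667 × 0.15153 = 0.04041 m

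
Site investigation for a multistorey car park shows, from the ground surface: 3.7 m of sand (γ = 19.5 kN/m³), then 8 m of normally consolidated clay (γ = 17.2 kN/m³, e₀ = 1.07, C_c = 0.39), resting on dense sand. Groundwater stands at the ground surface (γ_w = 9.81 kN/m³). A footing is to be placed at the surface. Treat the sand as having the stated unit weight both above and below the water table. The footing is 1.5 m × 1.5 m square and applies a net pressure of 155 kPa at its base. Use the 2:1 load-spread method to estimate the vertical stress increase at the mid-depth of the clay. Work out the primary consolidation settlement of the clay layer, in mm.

S_c ≈ 40 mm

Mid-depth of clay below the ground surface: z = 3.7 + 8/2 = 7.7 m.
Total vertical stress at mid-clay: σ_v = 19.5×3.7 + 17.2×4 = 140.95 kPa.
Pore pressure: u = 9.81×(7.7 − 0) = 75.537 kPa.
Initial effective stress: σ'_0 = σ_v − u = 140.95 − 75.537 = 65.413 kPa.
Stress increase at mid-clay by the 2:1 spreading method:
Δσ = qBL/((B+z)(L+z)) = 155×1.5×1.5/((1.5+7.7)(1.5+7.7)) = 4.1204 kPa
Final effective stress: σ'_f = σ'_0 + Δσ = 65.413 + 4.1204 = 69.533 kPa.
Normally consolidated clay, so the full stress increment lies on the virgin compression line:
S_c = C_c·H/(1+e₀)·log₁₀(σ'_f/σ'_0) = 0.39×8/(1+1.07)×log₁₀(69.533/65.413)
    = 1.5072 × 0.026527 = 0.03998 m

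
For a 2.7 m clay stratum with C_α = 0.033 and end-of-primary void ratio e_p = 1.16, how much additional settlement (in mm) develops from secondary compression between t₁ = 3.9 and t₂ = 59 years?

S_s ≈ 48.7 mm

Secondary compression: S_s = C_α·H/(1+e_p)·log₁₀(t₂/t₁)
S_s = 0.033×2.7/(1+1.16)×log₁₀(59/3.9)
    = 0.04125 × 1.18 = 0.04867 m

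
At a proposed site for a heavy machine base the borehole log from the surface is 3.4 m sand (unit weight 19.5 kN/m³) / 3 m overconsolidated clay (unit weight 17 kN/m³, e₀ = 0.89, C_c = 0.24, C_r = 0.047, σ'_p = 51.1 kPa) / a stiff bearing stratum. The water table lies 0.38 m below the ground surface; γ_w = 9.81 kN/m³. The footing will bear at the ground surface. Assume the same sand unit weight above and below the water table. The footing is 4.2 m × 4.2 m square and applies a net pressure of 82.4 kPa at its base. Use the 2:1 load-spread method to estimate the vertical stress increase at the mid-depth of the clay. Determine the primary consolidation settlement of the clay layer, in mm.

Mid-depth of clay below the ground surface: z = 3.4 + 3/2 = 4.9 m.
Total vertical stress at mid-clay: σ_v = 19.5×3.4 + 17×1.5 = 91.8 kPa.
Pore pressure: u = 9.81×(4.9 − 0.38) = 44.341 kPa.
Initial effective stress: σ'_0 = σ_v − u = 91.8 − 44.341 = 47.459 kPa.
Stress increase at mid-clay by the 2:1 spreading method:
Δσ = qBL/((B+z)(L+z)) = 82.4×4.2×4.2/((4.2+4.9)(4.2+4.9)) = 17.553 kPa
Final effective stress: σ'_f = 47.459 + 17.553 = 65.012 kPa.
σ'_f = 65.012 > σ'_p = 51.1 kPa, so the stress path crosses the preconsolidation pressure — recompression up to σ'_p, then virgin compression beyond:
S_c = H/(1+e₀)·[C_r·log₁₀(σ'_p/σ'_0) + C_c·log₁₀(σ'_f/σ'_p)]
    = 3/1.89 × [0.047×log₁₀(51.1/47.459) + 0.24×log₁₀(65.012/51.1)]
    = 1.5873 × [0.0015088 + 0.025097] = 0.04223 m

S_c ≈ 42.2 mm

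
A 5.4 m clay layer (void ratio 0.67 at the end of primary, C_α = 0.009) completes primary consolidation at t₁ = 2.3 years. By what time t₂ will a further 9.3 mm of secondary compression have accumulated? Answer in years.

S_s = C_α·H/(1+e_p)·log₁₀(t₂/t₁) ⇒ log₁₀(t₂/t₁) = S_s·(1+e_p)/(C_α·H).
log₁₀(t₂/t₁) = 0.0093 × (1+0.67) / (0.009×5.4) = 0.3196
t₂ = t₁ × 10^0.3196 = 2.3 × 2.087 = 4.801 years

t₂ ≈ 4.8 years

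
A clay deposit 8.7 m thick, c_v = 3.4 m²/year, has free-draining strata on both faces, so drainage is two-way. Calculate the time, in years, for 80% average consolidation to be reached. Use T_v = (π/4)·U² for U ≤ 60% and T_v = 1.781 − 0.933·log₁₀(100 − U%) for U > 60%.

t ≈ 3.16 years

Drainage path length: H_d = H/2 = 4.35 m (double drainage).
U > 60%: T_v = 1.781 − 0.933·log₁₀(100 − 80) = 0.56714.
t = T_v·H_d²/c_v = 0.56714×4.35²/3.4 = 3.156 years.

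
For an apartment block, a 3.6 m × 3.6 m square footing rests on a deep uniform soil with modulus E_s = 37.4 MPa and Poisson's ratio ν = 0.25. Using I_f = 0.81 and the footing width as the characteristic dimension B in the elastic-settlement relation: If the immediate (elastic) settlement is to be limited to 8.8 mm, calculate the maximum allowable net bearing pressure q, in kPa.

q ≈ 120 kPa

E_s = 37.4 MPa = 37400 kPa.
S_e = q·B·(1−ν²)/E_s · I_f  ⇒  q = S_e·E_s / (B·(1−ν²)·I_f).
q = 0.0088 × 37400 / (3.6 × 0.9375 × 0.81) = 120.4 kPa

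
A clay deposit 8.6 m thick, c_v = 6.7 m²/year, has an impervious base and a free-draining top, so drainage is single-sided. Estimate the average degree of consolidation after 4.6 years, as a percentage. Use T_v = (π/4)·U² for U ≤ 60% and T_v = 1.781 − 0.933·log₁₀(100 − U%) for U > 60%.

Drainage path length: H_d = H = 8.6 m (single drainage).
T_v = c_v·t/H_d² = 6.7×4.6/8.6² = 0.41671.
T_v = 0.41671 corresponds to the U > 60% branch:
U = 1 − 10^((1.781 − T_v)/0.933)/100 = 0.7101

U ≈ 71 %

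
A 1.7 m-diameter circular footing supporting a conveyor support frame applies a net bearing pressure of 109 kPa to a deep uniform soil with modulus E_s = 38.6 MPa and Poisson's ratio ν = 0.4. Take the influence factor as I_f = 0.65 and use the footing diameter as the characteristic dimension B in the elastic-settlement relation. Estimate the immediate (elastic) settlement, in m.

S_e ≈ 0.00262 m

Immediate (elastic) settlement: S_e = q·B·(1−ν²)/E_s · I_f.
E_s = 38.6 MPa = 38600 kPa.
S_e = 109 × 1.7 × (1 − 0.4²) / 38600 × 0.65
    = 109 × 1.7 × 0.84 / 38600 × 0.65
    = 0.002621 m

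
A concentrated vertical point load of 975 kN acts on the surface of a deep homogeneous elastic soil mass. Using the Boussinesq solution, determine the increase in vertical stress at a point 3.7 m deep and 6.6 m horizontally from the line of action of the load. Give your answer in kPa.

Δσ_z ≈ 0.951 kPa

Boussinesq vertical stress below a point load on an elastic half-space:
Δσ_z = 3P/(2πz²) · [1 + (r/z)²]^(−5/2)
r/z = 6.6/3.7 = 1.7838; [1+(r/z)²]^(−5/2) = 0.027962.
Δσ_z = 3×975/(2π×3.7²) × 0.027962 = 34.005 × 0.027962 = 0.9508 kPa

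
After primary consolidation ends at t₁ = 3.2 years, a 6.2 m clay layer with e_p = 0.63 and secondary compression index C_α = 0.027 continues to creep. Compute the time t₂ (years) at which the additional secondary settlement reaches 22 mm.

t₂ ≈ 5.24 years

S_s = C_α·H/(1+e_p)·log₁₀(t₂/t₁) ⇒ log₁₀(t₂/t₁) = S_s·(1+e_p)/(C_α·H).
log₁₀(t₂/t₁) = 0.022 × (1+0.63) / (0.027×6.2) = 0.2142
t₂ = t₁ × 10^0.2142 = 3.2 × 1.638 = 5.24 years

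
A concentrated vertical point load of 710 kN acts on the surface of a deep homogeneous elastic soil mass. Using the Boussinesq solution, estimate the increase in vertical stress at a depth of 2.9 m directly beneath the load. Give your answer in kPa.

Boussinesq vertical stress below a point load on an elastic half-space:
Δσ_z = 3P/(2πz²) · [1 + (r/z)²]^(−5/2)
r/z = 0/2.9 = 0; [1+(r/z)²]^(−5/2) = 1.
Δσ_z = 3×710/(2π×2.9²) × 1 = 40.309 × 1 = 40.31 kPa

Δσ_z ≈ 40.3 kPa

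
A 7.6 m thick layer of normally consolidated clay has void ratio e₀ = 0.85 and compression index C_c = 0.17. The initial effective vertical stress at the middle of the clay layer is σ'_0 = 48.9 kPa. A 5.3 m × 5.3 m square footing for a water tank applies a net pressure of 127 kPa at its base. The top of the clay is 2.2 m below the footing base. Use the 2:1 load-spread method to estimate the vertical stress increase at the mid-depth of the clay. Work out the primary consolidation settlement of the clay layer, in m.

Mid-depth of clay below the footing base: z = 2.2 + 7.6/2 = 6 m.
Stress increase at mid-clay by the 2:1 spreading method:
Δσ = qBL/((B+z)(L+z)) = 127×5.3×5.3/((5.3+6)(5.3+6)) = 27.938 kPa
Final effective stress: σ'_f = σ'_0 + Δσ = 48.9 + 27.938 = 76.838 kPa.
Normally consolidated clay, so the full stress increment lies on the virgin compression line:
S_c = C_c·H/(1+e₀)·log₁₀(σ'_f/σ'_0) = 0.17×7.6/(1+0.85)×log₁₀(76.838/48.9)
    = 0.69838 × 0.19627 = 0.1371 m

S_c ≈ 0.137 m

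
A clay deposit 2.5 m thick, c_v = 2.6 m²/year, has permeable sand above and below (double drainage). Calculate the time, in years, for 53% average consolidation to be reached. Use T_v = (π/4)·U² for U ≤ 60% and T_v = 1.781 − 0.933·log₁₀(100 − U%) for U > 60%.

t ≈ 0.133 years

Drainage path length: H_d = H/2 = 1.25 m (double drainage).
U ≤ 60%: T_v = (π/4)·U² = (π/4)×0.53² = 0.22062.
t = T_v·H_d²/c_v = 0.22062×1.25²/2.6 = 0.1326 years.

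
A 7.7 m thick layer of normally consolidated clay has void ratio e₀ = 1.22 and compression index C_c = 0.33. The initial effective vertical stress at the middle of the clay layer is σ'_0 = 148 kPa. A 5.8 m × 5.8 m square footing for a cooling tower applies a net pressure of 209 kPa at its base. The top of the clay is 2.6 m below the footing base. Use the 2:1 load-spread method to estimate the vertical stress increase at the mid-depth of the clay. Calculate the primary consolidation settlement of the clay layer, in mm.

S_c ≈ 137 mm

Mid-depth of clay below the footing base: z = 2.6 + 7.7/2 = 6.45 m.
Stress increase at mid-clay by the 2:1 spreading method:
Δσ = qBL/((B+z)(L+z)) = 209×5.8×5.8/((5.8+6.45)(5.8+6.45)) = 46.852 kPa
Final effective stress: σ'_f = σ'_0 + Δσ = 148 + 46.852 = 194.85 kPa.
Normally consolidated clay, so the full stress increment lies on the virgin compression line:
S_c = C_c·H/(1+e₀)·log₁₀(σ'_f/σ'_0) = 0.33×7.7/(1+1.22)×log₁₀(194.85/148)
    = 1.1446 × 0.11944 = 0.1367 m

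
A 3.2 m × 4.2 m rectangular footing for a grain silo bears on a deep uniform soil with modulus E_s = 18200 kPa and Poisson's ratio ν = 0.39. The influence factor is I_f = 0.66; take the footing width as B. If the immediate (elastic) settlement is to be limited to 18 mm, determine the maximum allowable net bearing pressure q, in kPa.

S_e = q·B·(1−ν²)/E_s · I_f  ⇒  q = S_e·E_s / (B·(1−ν²)·I_f).
q = 0.018 × 18200 / (3.2 × 0.8479 × 0.66) = 182.9 kPa

q ≈ 183 kPa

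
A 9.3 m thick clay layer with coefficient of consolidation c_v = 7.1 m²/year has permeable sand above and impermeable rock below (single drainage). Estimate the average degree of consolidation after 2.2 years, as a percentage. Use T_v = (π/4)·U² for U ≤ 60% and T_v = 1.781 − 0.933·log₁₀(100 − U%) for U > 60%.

U ≈ 48 %

Drainage path length: H_d = H = 9.3 m (single drainage).
T_v = c_v·t/H_d² = 7.1×2.2/9.3² = 0.1806.
T_v = 0.1806 corresponds to the U ≤ 60% branch:
U = √(4T_v/π) = 0.4795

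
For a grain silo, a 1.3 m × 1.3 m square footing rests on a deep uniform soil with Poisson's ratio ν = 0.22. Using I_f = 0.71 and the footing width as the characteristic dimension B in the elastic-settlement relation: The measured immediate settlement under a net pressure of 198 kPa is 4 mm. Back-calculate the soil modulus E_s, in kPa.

S_e = q·B·(1−ν²)/E_s · I_f  ⇒  E_s = q·B·(1−ν²)·I_f / S_e.
E_s = 198 × 1.3 × 0.9516 × 0.71 / 0.004 = 43480 kPa

E_s ≈ 43500 kPa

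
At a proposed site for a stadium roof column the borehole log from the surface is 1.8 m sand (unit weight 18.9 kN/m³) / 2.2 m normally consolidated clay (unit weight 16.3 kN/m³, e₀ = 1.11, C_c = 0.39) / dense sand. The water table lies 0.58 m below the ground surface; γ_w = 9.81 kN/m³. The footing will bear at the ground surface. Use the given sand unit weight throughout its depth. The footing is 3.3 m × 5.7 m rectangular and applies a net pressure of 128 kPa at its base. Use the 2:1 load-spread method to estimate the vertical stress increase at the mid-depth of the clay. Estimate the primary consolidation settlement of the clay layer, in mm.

S_c ≈ 165 mm

Mid-depth of clay below the ground surface: z = 1.8 + 2.2/2 = 2.9 m.
Total vertical stress at mid-clay: σ_v = 18.9×1.8 + 16.3×1.1 = 51.95 kPa.
Pore pressure: u = 9.81×(2.9 − 0.58) = 22.759 kPa.
Initial effective stress: σ'_0 = σ_v − u = 51.95 − 22.759 = 29.191 kPa.
Stress increase at mid-clay by the 2:1 spreading method:
Δσ = qBL/((B+z)(L+z)) = 128×3.3×5.7/((3.3+2.9)(5.7+2.9)) = 45.155 kPa
Final effective stress: σ'_f = σ'_0 + Δσ = 29.191 + 45.155 = 74.346 kPa.
Normally consolidated clay, so the full stress increment lies on the virgin compression line:
S_c = C_c·H/(1+e₀)·log₁₀(σ'_f/σ'_0) = 0.39×2.2/(1+1.11)×log₁₀(74.346/29.191)
    = 0.40664 × 0.40601 = 0.1651 m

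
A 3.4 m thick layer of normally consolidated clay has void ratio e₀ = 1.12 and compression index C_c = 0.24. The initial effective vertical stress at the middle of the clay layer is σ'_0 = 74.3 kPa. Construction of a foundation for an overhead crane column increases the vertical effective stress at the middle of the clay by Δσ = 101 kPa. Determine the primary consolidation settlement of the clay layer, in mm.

S_c ≈ 143 mm

Final effective stress: σ'_f = σ'_0 + Δσ = 74.3 + 101 = 175.3 kPa.
Normally consolidated clay, so the full stress increment lies on the virgin compression line:
S_c = C_c·H/(1+e₀)·log₁₀(σ'_f/σ'_0) = 0.24×3.4/(1+1.12)×log₁₀(175.3/74.3)
    = 0.38491 × 0.37279 = 0.1435 m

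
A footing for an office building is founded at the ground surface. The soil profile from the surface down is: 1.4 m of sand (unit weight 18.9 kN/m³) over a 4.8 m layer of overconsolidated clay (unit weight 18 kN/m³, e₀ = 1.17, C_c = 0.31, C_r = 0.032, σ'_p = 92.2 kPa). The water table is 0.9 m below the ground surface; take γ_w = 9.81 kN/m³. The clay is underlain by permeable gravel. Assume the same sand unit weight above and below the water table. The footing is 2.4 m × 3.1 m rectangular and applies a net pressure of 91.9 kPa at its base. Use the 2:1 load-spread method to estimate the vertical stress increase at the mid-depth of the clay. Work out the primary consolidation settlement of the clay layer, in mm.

Mid-depth of clay below the ground surface: z = 1.4 + 4.8/2 = 3.8 m.
Total vertical stress at mid-clay: σ_v = 18.9×1.4 + 18×2.4 = 69.66 kPa.
Pore pressure: u = 9.81×(3.8 − 0.9) = 28.449 kPa.
Initial effective stress: σ'_0 = σ_v − u = 69.66 − 28.449 = 41.211 kPa.
Stress increase at mid-clay by the 2:1 spreading method:
Δσ = qBL/((B+z)(L+z)) = 91.9×2.4×3.1/((2.4+3.8)(3.1+3.8)) = 15.983 kPa
Final effective stress: σ'_f = 41.211 + 15.983 = 57.194 kPa.
σ'_f = 57.194 ≤ σ'_p = 92.2 kPa, so the clay remains overconsolidated and only the recompression index applies:
S_c = C_r·H/(1+e₀)·log₁₀(σ'_f/σ'_0) = 0.032×4.8/2.17×log₁₀(57.194/41.211)
    = 0.070784 × 0.14234 = 0.01008 m

S_c ≈ 10.1 mm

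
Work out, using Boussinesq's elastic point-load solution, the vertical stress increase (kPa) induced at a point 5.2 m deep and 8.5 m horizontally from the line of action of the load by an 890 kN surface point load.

Δσ_z ≈ 0.608 kPa

Boussinesq vertical stress below a point load on an elastic half-space:
Δσ_z = 3P/(2πz²) · [1 + (r/z)²]^(−5/2)
r/z = 8.5/5.2 = 1.6346; [1+(r/z)²]^(−5/2) = 0.038704.
Δσ_z = 3×890/(2π×5.2²) × 0.038704 = 15.715 × 0.038704 = 0.6082 kPa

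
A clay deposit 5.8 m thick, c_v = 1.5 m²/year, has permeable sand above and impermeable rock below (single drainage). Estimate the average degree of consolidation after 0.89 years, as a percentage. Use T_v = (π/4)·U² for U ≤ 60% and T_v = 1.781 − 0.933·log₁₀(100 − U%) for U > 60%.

Drainage path length: H_d = H = 5.8 m (single drainage).
T_v = c_v·t/H_d² = 1.5×0.89/5.8² = 0.039685.
T_v = 0.039685 corresponds to the U ≤ 60% branch:
U = √(4T_v/π) = 0.2248

U ≈ 22.5 %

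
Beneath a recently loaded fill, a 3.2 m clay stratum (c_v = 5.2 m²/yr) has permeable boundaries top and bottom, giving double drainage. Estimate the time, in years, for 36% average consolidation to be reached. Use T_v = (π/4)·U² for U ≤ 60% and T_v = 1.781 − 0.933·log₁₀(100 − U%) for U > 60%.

Drainage path length: H_d = H/2 = 1.6 m (double drainage).
U ≤ 60%: T_v = (π/4)·U² = (π/4)×0.36² = 0.10179.
t = T_v·H_d²/c_v = 0.10179×1.6²/5.2 = 0.05011 years.

t ≈ 0.0501 years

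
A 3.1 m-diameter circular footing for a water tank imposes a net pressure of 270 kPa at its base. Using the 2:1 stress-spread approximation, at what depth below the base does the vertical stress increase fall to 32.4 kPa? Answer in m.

2:1 spreading — at depth z the loaded area has grown by z in each plan dimension:
qD²/(D+z)² = Δσ_z ⇒ z = D(√(q/Δσ_z) − 1) = 3.1×(√(270/32.4) − 1) = 5.849 m

z ≈ 5.85 m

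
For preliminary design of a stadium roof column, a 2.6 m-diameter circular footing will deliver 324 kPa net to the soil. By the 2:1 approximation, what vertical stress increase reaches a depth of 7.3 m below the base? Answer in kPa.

Δσ_z ≈ 22.3 kPa

By the 2:1 method the load spreads at 1 horizontal : 2 vertical, so at depth z the loaded area has grown by z in each plan dimension:
Δσ ≈ qD²/(D+z)² = 324×2.6²/(2.6+7.3)² = 22.347 kPa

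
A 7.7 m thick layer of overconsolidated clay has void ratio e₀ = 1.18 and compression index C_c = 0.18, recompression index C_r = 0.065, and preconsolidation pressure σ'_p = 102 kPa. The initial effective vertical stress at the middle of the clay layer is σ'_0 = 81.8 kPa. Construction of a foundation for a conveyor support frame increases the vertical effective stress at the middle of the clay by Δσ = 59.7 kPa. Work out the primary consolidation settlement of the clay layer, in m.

Final effective stress: σ'_f = 81.8 + 59.7 = 141.5 kPa.
σ'_f = 141.5 > σ'_p = 102 kPa, so the stress path crosses the preconsolidation pressure — recompression up to σ'_p, then virgin compression beyond:
S_c = H/(1+e₀)·[C_r·log₁₀(σ'_p/σ'_0) + C_c·log₁₀(σ'_f/σ'_p)]
    = 7.7/2.18 × [0.065×log₁₀(102/81.8) + 0.18×log₁₀(141.5/102)]
    = 3.5321 × [0.00623 + 0.025588] = 0.1124 m

S_c ≈ 0.112 m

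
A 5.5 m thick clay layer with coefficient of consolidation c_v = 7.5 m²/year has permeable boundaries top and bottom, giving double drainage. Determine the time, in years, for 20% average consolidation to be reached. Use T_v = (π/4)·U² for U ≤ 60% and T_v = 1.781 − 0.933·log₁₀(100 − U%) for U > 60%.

t ≈ 0.0317 years

Drainage path length: H_d = H/2 = 2.75 m (double drainage).
U ≤ 60%: T_v = (π/4)·U² = (π/4)×0.2² = 0.031416.
t = T_v·H_d²/c_v = 0.031416×2.75²/7.5 = 0.03168 years.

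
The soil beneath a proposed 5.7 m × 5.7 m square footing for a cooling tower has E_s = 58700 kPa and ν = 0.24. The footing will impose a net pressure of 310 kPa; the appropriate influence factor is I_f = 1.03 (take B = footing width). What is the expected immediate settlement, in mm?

Immediate (elastic) settlement: S_e = q·B·(1−ν²)/E_s · I_f.
S_e = 310 × 5.7 × (1 − 0.24²) / 58700 × 1.03
    = 310 × 5.7 × 0.9424 / 58700 × 1.03
    = 0.02922 m = 29.22 mm

S_e ≈ 29.2 mm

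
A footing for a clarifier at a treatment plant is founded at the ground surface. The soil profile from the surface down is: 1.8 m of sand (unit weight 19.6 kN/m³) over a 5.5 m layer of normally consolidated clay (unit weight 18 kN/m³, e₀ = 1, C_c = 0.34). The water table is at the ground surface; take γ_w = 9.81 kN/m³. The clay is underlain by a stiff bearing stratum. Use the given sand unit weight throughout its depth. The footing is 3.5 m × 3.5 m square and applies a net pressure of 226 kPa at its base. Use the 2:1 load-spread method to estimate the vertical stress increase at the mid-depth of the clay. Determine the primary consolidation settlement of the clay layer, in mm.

S_c ≈ 294 mm

Mid-depth of clay below the ground surface: z = 1.8 + 5.5/2 = 4.55 m.
Total vertical stress at mid-clay: σ_v = 19.6×1.8 + 18×2.75 = 84.78 kPa.
Pore pressure: u = 9.81×(4.55 − 0) = 44.636 kPa.
Initial effective stress: σ'_0 = σ_v − u = 84.78 − 44.636 = 40.144 kPa.
Stress increase at mid-clay by the 2:1 spreading method:
Δσ = qBL/((B+z)(L+z)) = 226×3.5×3.5/((3.5+4.55)(3.5+4.55)) = 42.722 kPa
Final effective stress: σ'_f = σ'_0 + Δσ = 40.144 + 42.722 = 82.866 kPa.
Normally consolidated clay, so the full stress increment lies on the virgin compression line:
S_c = C_c·H/(1+e₀)·log₁₀(σ'_f/σ'_0) = 0.34×5.5/(1+1)×log₁₀(82.866/40.144)
    = 0.935 × 0.31476 = 0.2943 m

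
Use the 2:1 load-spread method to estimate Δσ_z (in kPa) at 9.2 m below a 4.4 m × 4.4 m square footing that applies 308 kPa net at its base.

Δσ_z ≈ 32.2 kPa

By the 2:1 method the load spreads at 1 horizontal : 2 vertical, so at depth z the loaded area has grown by z in each plan dimension:
Δσ = qBL/((B+z)(L+z)) = 308×4.4×4.4/((4.4+9.2)(4.4+9.2)) = 32.239 kPa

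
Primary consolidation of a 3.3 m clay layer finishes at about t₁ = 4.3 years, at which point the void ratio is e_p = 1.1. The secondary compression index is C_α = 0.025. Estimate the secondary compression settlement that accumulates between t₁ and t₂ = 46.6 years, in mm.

Secondary compression: S_s = C_α·H/(1+e_p)·log₁₀(t₂/t₁)
S_s = 0.025×3.3/(1+1.1)×log₁₀(46.6/4.3)
    = 0.03929 × 1.035 = 0.04066 m

S_s ≈ 40.7 mm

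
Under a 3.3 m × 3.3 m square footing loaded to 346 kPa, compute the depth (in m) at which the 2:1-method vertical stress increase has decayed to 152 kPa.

z ≈ 1.68 m

2:1 spreading — at depth z the loaded area has grown by z in each plan dimension:
qB²/(B+z)² = Δσ_z ⇒ z = B(√(q/Δσ_z) − 1) = 3.3×(√(346/152) − 1) = 1.679 m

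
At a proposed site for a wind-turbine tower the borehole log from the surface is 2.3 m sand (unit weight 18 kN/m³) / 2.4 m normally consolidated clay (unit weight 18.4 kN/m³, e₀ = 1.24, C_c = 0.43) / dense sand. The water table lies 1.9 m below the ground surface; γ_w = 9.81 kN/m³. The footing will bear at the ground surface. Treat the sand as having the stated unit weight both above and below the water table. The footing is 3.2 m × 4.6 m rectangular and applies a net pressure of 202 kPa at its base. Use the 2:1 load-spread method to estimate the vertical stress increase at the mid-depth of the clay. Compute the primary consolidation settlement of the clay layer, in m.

Mid-depth of clay below the ground surface: z = 2.3 + 2.4/2 = 3.5 m.
Total vertical stress at mid-clay: σ_v = 18×2.3 + 18.4×1.2 = 63.48 kPa.
Pore pressure: u = 9.81×(3.5 − 1.9) = 15.696 kPa.
Initial effective stress: σ'_0 = σ_v − u = 63.48 − 15.696 = 47.784 kPa.
Stress increase at mid-clay by the 2:1 spreading method:
Δσ = qBL/((B+z)(L+z)) = 202×3.2×4.6/((3.2+3.5)(4.6+3.5)) = 54.79 kPa
Final effective stress: σ'_f = σ'_0 + Δσ = 47.784 + 54.79 = 102.57 kPa.
Normally consolidated clay, so the full stress increment lies on the virgin compression line:
S_c = C_c·H/(1+e₀)·log₁₀(σ'_f/σ'_0) = 0.43×2.4/(1+1.24)×log₁₀(102.57/47.784)
    = 0.46071 × 0.33174 = 0.1528 m

S_c ≈ 0.153 m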